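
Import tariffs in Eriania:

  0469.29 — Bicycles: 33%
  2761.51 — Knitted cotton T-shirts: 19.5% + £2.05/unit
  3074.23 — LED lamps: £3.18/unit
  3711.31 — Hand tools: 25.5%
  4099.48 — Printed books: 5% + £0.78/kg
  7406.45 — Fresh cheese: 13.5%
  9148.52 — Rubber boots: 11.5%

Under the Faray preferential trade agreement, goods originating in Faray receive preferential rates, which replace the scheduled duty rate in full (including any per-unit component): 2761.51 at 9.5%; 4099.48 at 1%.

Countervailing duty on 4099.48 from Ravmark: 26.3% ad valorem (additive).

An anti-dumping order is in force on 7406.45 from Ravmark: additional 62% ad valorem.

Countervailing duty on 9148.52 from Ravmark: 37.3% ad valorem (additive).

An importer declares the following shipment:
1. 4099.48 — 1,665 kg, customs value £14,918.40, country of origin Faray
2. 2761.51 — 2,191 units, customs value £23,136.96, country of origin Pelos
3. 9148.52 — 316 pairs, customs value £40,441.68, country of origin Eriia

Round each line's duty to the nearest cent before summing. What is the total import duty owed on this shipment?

Line 1 (4099.48, Faray, 1,665 kg, £14,918.40):
Base rate for 4099.48 is 5% + £0.78/kg.
Origin Faray qualifies under the Eriania–Faray agreement and 4099.48 is covered: preferential rate 1% applies instead.
The additional-duty order on 4099.48 targets Ravmark, not Faray; it does not apply.
Duty = £14,918.40 × 1% = £149.18.
Line 2 (2761.51, Pelos, 2,191 units, £23,136.96):
Base rate for 2761.51 is 19.5% + £2.05/unit.
2761.51 has an FTA preferential rate, but origin Pelos is not Faray; base rate stands.
Duty = £23,136.96 × 19.5% + 2,191 × £2.05 = £9,003.26.
Line 3 (9148.52, Eriia, 316 pairs, £40,441.68):
Base rate for 9148.52 is 11.5%.
The additional-duty order on 9148.52 targets Ravmark, not Eriia; it does not apply.
Duty = £40,441.68 × 11.5% = £4,650.79.
Total = £149.18 + £9,003.26 + £4,650.79 = £13,803.23.

£13,803.23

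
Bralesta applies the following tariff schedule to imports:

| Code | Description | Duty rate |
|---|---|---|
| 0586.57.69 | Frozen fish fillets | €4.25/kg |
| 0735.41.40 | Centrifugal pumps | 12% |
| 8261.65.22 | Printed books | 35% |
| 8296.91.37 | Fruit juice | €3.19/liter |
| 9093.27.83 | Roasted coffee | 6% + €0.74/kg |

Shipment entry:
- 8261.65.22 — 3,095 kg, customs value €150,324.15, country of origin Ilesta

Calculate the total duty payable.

€52,613.45

Line 1 (8261.65.22, Ilesta, 3,095 kg, €150,324.15):
Base rate for 8261.65.22 is 35%.
Duty = €150,324.15 × 35% = €52,613.45.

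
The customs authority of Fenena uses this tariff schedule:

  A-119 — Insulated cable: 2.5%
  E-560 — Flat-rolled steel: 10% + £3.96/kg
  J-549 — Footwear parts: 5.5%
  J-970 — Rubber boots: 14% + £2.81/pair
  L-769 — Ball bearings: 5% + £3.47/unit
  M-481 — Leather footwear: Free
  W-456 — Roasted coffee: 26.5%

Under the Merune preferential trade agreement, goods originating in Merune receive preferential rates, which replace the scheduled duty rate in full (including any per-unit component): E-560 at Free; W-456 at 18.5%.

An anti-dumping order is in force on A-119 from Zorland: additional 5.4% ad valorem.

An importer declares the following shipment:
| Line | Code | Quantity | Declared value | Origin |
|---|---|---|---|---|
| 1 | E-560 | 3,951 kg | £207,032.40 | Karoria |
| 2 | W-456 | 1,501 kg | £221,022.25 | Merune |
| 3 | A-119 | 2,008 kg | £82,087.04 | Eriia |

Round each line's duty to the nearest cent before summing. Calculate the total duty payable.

Line 1 (E-560, Karoria, 3,951 kg, £207,032.40):
Base rate for E-560 is 10% + £3.96/kg.
E-560 has an FTA preferential rate, but origin Karoria is not Merune; base rate stands.
Duty = £207,032.40 × 10% + 3,951 × £3.96 = £36,349.20.
Line 2 (W-456, Merune, 1,501 kg, £221,022.25):
Base rate for W-456 is 26.5%.
Origin Merune qualifies under the Fenena–Merune agreement and W-456 is covered: preferential rate 18.5% applies instead.
Duty = £221,022.25 × 18.5% = £40,889.12.
Line 3 (A-119, Eriia, 2,008 kg, £82,087.04):
Base rate for A-119 is 2.5%.
The additional-duty order on A-119 targets Zorland, not Eriia; it does not apply.
Duty = £82,087.04 × 2.5% = £2,052.18.
Total = £36,349.20 + £40,889.12 + £2,052.18 = £79,290.50.

£79,290.50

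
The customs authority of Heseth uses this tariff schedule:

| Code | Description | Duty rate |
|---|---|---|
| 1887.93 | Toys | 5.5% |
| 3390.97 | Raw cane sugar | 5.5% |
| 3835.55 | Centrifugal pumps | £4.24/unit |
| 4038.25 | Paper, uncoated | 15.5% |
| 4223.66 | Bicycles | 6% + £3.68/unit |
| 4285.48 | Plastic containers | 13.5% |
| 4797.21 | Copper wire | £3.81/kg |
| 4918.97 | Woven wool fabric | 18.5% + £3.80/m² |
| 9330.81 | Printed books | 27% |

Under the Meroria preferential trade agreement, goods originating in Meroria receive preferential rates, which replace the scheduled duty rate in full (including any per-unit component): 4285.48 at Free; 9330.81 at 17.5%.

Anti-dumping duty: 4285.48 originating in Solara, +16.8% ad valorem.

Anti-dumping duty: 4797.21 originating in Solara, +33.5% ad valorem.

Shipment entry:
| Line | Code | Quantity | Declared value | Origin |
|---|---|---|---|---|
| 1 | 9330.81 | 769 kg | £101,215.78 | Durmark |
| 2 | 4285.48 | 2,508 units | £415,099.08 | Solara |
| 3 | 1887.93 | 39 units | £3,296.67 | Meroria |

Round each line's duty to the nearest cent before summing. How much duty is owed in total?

Line 1 (9330.81, Durmark, 769 kg, £101,215.78):
Base rate for 9330.81 is 27%.
9330.81 has an FTA preferential rate, but origin Durmark is not Meroria; base rate stands.
Duty = £101,215.78 × 27% = £27,328.26.
Line 2 (4285.48, Solara, 2,508 units, £415,099.08):
Base rate for 4285.48 is 13.5%.
4285.48 has an FTA preferential rate, but origin Solara is not Meroria; base rate stands.
Additional duty on 4285.48 from Solara: +16.8%. Applied ad valorem rate: 13.5% + 16.8% = 30.3%.
Duty = £415,099.08 × 30.3% = £125,775.02.
Line 3 (1887.93, Meroria, 39 units, £3,296.67):
Base rate for 1887.93 is 5.5%.
Origin Meroria is the FTA partner but 1887.93 is not on the preference list; base rate stands.
Duty = £3,296.67 × 5.5% = £181.32.
Total = £27,328.26 + £125,775.02 + £181.32 = £153,284.60.

£153,284.60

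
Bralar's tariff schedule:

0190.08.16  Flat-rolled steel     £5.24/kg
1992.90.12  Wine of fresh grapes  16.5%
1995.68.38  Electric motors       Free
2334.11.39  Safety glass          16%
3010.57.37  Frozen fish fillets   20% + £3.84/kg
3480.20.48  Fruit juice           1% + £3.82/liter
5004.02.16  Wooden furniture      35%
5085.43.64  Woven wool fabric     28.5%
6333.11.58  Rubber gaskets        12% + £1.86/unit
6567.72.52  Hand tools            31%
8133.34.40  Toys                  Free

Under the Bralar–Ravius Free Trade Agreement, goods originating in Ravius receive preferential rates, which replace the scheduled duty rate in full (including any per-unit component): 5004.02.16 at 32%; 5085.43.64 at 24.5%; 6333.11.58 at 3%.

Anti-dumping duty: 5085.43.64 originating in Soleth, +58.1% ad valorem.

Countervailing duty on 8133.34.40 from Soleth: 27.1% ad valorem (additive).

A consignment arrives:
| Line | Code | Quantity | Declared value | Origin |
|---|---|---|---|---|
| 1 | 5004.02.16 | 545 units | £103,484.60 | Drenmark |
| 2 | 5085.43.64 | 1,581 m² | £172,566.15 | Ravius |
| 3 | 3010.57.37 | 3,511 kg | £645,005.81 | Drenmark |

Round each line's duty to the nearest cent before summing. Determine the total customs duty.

£220,981.72

Line 1 (5004.02.16, Drenmark, 545 units, £103,484.60):
Base rate for 5004.02.16 is 35%.
5004.02.16 has an FTA preferential rate, but origin Drenmark is not Ravius; base rate stands.
Duty = £103,484.60 × 35% = £36,219.61.
Line 2 (5085.43.64, Ravius, 1,581 m², £172,566.15):
Base rate for 5085.43.64 is 28.5%.
Origin Ravius qualifies under the Bralar–Ravius agreement and 5085.43.64 is covered: preferential rate 24.5% applies instead.
The additional-duty order on 5085.43.64 targets Soleth, not Ravius; it does not apply.
Duty = £172,566.15 × 24.5% = £42,278.71.
Line 3 (3010.57.37, Drenmark, 3,511 kg, £645,005.81):
Base rate for 3010.57.37 is 20% + £3.84/kg.
Duty = £645,005.81 × 20% + 3,511 × £3.84 = £142,483.40.
Total = £36,219.61 + £42,278.71 + £142,483.40 = £220,981.72.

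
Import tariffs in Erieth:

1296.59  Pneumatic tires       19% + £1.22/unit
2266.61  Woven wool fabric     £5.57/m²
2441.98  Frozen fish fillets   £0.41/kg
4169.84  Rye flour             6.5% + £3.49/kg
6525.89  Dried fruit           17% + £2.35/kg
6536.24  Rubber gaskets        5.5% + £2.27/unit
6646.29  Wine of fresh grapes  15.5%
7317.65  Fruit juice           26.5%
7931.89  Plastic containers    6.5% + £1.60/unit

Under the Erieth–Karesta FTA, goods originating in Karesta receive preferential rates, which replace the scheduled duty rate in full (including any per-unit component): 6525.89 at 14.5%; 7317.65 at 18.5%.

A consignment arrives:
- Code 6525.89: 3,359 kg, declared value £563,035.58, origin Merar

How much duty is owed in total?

Line 1 (6525.89, Merar, 3,359 kg, £563,035.58):
Base rate for 6525.89 is 17% + £2.35/kg.
6525.89 has an FTA preferential rate, but origin Merar is not Karesta; base rate stands.
Duty = £563,035.58 × 17% + 3,359 × £2.35 = £103,609.70.

£103,609.70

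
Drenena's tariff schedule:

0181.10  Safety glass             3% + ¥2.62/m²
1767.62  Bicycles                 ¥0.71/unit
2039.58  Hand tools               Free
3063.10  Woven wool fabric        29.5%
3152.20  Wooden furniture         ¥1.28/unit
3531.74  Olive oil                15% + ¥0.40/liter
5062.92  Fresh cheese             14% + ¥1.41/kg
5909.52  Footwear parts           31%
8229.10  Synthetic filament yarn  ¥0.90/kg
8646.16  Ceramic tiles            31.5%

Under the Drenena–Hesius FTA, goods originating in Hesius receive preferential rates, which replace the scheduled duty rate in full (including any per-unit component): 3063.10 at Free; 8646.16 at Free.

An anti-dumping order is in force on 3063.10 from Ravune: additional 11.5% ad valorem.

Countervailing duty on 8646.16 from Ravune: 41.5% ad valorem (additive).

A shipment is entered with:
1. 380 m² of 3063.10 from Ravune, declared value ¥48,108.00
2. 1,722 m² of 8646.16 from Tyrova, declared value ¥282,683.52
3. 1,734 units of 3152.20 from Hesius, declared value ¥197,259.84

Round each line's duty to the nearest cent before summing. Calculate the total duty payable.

Line 1 (3063.10, Ravune, 380 m², ¥48,108.00):
Base rate for 3063.10 is 29.5%.
3063.10 has an FTA preferential rate, but origin Ravune is not Hesius; base rate stands.
Additional duty on 3063.10 from Ravune: +11.5%. Applied ad valorem rate: 29.5% + 11.5% = 41%.
Duty = ¥48,108.00 × 41% = ¥19,724.28.
Line 2 (8646.16, Tyrova, 1,722 m², ¥282,683.52):
Base rate for 8646.16 is 31.5%.
8646.16 has an FTA preferential rate, but origin Tyrova is not Hesius; base rate stands.
The additional-duty order on 8646.16 targets Ravune, not Tyrova; it does not apply.
Duty = ¥282,683.52 × 31.5% = ¥89,045.31.
Line 3 (3152.20, Hesius, 1,734 units, ¥197,259.84):
Base rate for 3152.20 is ¥1.28/unit.
Origin Hesius is the FTA partner but 3152.20 is not on the preference list; base rate stands.
Duty = 1,734 × ¥1.28 = ¥2,219.52.
Total = ¥19,724.28 + ¥89,045.31 + ¥2,219.52 = ¥110,989.11.

¥110,989.11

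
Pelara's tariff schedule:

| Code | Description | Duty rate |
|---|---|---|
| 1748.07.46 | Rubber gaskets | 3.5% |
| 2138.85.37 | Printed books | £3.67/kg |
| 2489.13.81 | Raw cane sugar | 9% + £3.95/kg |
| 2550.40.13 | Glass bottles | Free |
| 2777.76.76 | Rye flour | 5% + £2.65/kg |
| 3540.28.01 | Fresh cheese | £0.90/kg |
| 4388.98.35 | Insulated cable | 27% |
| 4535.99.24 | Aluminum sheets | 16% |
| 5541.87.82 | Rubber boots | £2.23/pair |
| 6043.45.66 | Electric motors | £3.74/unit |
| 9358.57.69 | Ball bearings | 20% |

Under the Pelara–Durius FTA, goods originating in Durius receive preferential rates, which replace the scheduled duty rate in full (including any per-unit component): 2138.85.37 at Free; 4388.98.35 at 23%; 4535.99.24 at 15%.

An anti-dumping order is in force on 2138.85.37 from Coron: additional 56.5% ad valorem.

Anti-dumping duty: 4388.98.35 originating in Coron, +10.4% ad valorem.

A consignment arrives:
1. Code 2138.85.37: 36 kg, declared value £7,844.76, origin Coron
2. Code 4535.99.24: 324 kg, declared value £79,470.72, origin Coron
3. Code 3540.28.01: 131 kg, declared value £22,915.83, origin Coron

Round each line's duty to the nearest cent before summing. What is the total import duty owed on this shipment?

£17,397.63

Line 1 (2138.85.37, Coron, 36 kg, £7,844.76):
Base rate for 2138.85.37 is £3.67/kg.
2138.85.37 has an FTA preferential rate, but origin Coron is not Durius; base rate stands.
Additional duty on 2138.85.37 from Coron: +56.5% ad valorem. Applied ad valorem rate = 56.5%.
Duty = £7,844.76 × 56.5% + 36 × £3.67 = £4,564.41.
Line 2 (4535.99.24, Coron, 324 kg, £79,470.72):
Base rate for 4535.99.24 is 16%.
4535.99.24 has an FTA preferential rate, but origin Coron is not Durius; base rate stands.
Duty = £79,470.72 × 16% = £12,715.32.
Line 3 (3540.28.01, Coron, 131 kg, £22,915.83):
Base rate for 3540.28.01 is £0.90/kg.
Duty = 131 × £0.90 = £117.90.
Total = £4,564.41 + £12,715.32 + £117.90 = £17,397.63.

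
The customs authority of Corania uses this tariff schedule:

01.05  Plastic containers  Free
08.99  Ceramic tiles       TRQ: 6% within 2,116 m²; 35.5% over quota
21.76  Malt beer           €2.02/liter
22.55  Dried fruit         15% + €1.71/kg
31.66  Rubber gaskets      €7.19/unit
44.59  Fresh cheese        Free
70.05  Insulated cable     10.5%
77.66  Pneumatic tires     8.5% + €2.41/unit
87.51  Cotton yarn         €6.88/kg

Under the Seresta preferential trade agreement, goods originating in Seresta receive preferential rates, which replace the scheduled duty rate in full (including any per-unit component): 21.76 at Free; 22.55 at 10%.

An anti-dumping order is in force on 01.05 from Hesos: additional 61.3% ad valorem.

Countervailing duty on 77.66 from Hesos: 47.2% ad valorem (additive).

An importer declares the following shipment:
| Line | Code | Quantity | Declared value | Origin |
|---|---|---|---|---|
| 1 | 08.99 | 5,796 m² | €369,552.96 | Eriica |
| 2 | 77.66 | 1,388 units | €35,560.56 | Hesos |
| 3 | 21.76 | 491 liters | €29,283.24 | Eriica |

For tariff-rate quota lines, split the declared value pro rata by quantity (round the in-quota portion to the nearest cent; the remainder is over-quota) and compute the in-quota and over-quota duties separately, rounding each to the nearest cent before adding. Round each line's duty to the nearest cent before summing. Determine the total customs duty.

Line 1 (08.99, Eriica, 5,796 m², €369,552.96):
Code 08.99 is under a tariff-rate quota (threshold 2,116 m²). In-quota: 2,116 m² at 6%; over-quota: 3,680 m² at 35.5%.
Pro-rata value split: in-quota = €369,552.96 × 2,116/5,796 = €134,916.16; over-quota = €369,552.96 − €134,916.16 = €234,636.80.
In-quota duty = €134,916.16 × 6% = €8,094.97. Over-quota duty = €234,636.80 × 35.5% = €83,296.06.
Line duty = €8,094.97 + €83,296.06 = €91,391.03.
Line 2 (77.66, Hesos, 1,388 units, €35,560.56):
Base rate for 77.66 is 8.5% + €2.41/unit.
Additional duty on 77.66 from Hesos: +47.2%. Applied ad valorem rate: 8.5% + 47.2% = 55.7%.
Duty = €35,560.56 × 55.7% + 1,388 × €2.41 = €23,152.31.
Line 3 (21.76, Eriica, 491 liters, €29,283.24):
Base rate for 21.76 is €2.02/liter.
21.76 has an FTA preferential rate, but origin Eriica is not Seresta; base rate stands.
Duty = 491 × €2.02 = €991.82.
Total = €91,391.03 + €23,152.31 + €991.82 = €115,535.16.

€115,535.16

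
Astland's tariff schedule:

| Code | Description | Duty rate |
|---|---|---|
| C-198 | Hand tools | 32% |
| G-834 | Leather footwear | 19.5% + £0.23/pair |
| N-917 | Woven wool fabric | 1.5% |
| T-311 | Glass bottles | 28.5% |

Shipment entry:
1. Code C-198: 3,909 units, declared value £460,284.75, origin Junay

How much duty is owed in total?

Line 1 (C-198, Junay, 3,909 units, £460,284.75):
Base rate for C-198 is 32%.
Duty = £460,284.75 × 32% = £147,291.12.

£147,291.12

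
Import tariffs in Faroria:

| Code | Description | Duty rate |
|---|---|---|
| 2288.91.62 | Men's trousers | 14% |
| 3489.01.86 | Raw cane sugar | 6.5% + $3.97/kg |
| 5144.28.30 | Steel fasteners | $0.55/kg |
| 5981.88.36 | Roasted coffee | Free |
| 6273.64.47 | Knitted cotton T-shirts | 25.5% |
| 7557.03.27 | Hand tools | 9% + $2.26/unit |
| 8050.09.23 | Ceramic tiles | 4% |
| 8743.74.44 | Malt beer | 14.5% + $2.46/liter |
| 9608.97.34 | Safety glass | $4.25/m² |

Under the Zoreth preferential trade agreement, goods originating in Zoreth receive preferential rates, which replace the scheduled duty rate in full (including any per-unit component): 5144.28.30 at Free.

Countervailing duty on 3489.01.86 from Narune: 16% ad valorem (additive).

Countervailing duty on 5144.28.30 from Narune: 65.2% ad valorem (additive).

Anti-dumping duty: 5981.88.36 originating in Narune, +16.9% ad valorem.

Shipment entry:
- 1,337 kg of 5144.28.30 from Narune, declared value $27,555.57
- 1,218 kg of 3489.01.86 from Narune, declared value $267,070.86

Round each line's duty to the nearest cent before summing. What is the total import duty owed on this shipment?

Line 1 (5144.28.30, Narune, 1,337 kg, $27,555.57):
Base rate for 5144.28.30 is $0.55/kg.
5144.28.30 has an FTA preferential rate, but origin Narune is not Zoreth; base rate stands.
Additional duty on 5144.28.30 from Narune: +65.2% ad valorem. Applied ad valorem rate = 65.2%.
Duty = $27,555.57 × 65.2% + 1,337 × $0.55 = $18,701.58.
Line 2 (3489.01.86, Narune, 1,218 kg, $267,070.86):
Base rate for 3489.01.86 is 6.5% + $3.97/kg.
Additional duty on 3489.01.86 from Narune: +16%. Applied ad valorem rate: 6.5% + 16% = 22.5%.
Duty = $267,070.86 × 22.5% + 1,218 × $3.97 = $64,926.40.
Total = $18,701.58 + $64,926.40 = $83,627.98.

$83,627.98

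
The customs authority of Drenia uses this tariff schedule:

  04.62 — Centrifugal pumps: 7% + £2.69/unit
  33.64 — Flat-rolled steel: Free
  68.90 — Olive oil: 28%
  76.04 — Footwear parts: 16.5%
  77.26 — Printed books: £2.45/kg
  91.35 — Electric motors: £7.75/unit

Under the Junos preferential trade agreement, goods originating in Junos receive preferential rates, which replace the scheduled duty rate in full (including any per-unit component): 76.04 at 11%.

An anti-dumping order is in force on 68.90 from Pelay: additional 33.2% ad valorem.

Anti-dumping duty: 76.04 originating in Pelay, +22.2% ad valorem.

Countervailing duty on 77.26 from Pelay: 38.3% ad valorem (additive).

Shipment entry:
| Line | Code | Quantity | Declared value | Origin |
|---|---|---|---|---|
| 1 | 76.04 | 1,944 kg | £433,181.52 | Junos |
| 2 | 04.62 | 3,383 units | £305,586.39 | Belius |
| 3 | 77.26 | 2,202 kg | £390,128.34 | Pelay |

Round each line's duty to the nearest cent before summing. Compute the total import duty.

£232,955.34

Line 1 (76.04, Junos, 1,944 kg, £433,181.52):
Base rate for 76.04 is 16.5%.
Origin Junos qualifies under the Drenia–Junos agreement and 76.04 is covered: preferential rate 11% applies instead.
The additional-duty order on 76.04 targets Pelay, not Junos; it does not apply.
Duty = £433,181.52 × 11% = £47,649.97.
Line 2 (04.62, Belius, 3,383 units, £305,586.39):
Base rate for 04.62 is 7% + £2.69/unit.
Duty = £305,586.39 × 7% + 3,383 × £2.69 = £30,491.32.
Line 3 (77.26, Pelay, 2,202 kg, £390,128.34):
Base rate for 77.26 is £2.45/kg.
Additional duty on 77.26 from Pelay: +38.3% ad valorem. Applied ad valorem rate = 38.3%.
Duty = £390,128.34 × 38.3% + 2,202 × £2.45 = £154,814.05.
Total = £47,649.97 + £30,491.32 + £154,814.05 = £232,955.34.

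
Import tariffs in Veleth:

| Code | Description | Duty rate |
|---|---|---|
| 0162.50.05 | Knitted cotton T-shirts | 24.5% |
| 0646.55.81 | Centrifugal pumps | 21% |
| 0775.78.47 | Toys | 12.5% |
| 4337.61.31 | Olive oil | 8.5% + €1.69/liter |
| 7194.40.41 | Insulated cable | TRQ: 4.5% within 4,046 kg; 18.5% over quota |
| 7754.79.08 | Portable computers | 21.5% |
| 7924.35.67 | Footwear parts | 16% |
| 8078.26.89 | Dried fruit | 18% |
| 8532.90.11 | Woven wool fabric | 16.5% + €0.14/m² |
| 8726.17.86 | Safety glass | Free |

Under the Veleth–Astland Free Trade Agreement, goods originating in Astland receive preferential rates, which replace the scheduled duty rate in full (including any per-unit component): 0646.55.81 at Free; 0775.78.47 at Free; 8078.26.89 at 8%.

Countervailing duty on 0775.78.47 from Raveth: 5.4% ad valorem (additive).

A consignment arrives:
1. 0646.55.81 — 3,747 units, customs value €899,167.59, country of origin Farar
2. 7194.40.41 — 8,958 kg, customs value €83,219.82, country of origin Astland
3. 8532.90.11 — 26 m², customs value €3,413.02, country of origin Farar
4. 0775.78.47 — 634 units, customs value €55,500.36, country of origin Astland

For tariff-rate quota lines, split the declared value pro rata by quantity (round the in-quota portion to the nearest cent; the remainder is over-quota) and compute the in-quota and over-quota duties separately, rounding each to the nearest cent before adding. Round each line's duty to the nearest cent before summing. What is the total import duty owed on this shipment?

€199,525.42

Line 1 (0646.55.81, Farar, 3,747 units, €899,167.59):
Base rate for 0646.55.81 is 21%.
0646.55.81 has an FTA preferential rate, but origin Farar is not Astland; base rate stands.
Duty = €899,167.59 × 21% = €188,825.19.
Line 2 (7194.40.41, Astland, 8,958 kg, €83,219.82):
Code 7194.40.41 is under a tariff-rate quota (threshold 4,046 kg). In-quota: 4,046 kg at 4.5%; over-quota: 4,912 kg at 18.5%.
Pro-rata value split: in-quota = €83,219.82 × 4,046/8,958 = €37,587.34; over-quota = €83,219.82 − €37,587.34 = €45,632.48.
In-quota duty = €37,587.34 × 4.5% = €1,691.43. Over-quota duty = €45,632.48 × 18.5% = €8,442.01.
Line duty = €1,691.43 + €8,442.01 = €10,133.44.
Line 3 (8532.90.11, Farar, 26 m², €3,413.02):
Base rate for 8532.90.11 is 16.5% + €0.14/m².
Duty = €3,413.02 × 16.5% + 26 × €0.14 = €566.79.
Line 4 (0775.78.47, Astland, 634 units, €55,500.36):
Base rate for 0775.78.47 is 12.5%.
Origin Astland qualifies under the Veleth–Astland agreement and 0775.78.47 is covered: preferential rate Free applies instead.
The additional-duty order on 0775.78.47 targets Raveth, not Astland; it does not apply.
Duty = €55,500.36 × 0% = €0.00.
Total = €188,825.19 + €10,133.44 + €566.79 + €0.00 = €199,525.42.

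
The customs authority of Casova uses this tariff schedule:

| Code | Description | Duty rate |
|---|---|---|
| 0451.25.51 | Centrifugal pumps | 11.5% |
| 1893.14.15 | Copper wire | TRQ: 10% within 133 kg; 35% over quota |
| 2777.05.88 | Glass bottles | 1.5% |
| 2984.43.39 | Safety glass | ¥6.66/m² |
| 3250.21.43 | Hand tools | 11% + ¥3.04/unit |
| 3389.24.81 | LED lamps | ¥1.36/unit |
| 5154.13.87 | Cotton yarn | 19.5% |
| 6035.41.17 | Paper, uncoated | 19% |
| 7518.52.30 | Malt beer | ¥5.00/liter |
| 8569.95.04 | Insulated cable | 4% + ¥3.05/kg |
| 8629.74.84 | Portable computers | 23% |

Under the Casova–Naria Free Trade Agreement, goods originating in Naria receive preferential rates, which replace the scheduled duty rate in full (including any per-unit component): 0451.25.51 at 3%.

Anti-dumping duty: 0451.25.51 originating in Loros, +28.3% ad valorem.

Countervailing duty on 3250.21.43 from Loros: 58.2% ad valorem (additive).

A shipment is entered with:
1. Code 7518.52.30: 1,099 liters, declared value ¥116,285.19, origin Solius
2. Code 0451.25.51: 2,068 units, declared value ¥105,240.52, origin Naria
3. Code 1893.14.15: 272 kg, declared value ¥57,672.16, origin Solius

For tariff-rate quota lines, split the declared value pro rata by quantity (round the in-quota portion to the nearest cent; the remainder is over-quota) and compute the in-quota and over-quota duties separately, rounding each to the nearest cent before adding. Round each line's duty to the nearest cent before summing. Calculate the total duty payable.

¥21,787.48

Line 1 (7518.52.30, Solius, 1,099 liters, ¥116,285.19):
Base rate for 7518.52.30 is ¥5.00/liter.
Duty = 1,099 × ¥5.00 = ¥5,495.00.
Line 2 (0451.25.51, Naria, 2,068 units, ¥105,240.52):
Base rate for 0451.25.51 is 11.5%.
Origin Naria qualifies under the Casova–Naria agreement and 0451.25.51 is covered: preferential rate 3% applies instead.
The additional-duty order on 0451.25.51 targets Loros, not Naria; it does not apply.
Duty = ¥105,240.52 × 3% = ¥3,157.22.
Line 3 (1893.14.15, Solius, 272 kg, ¥57,672.16):
Code 1893.14.15 is under a tariff-rate quota (threshold 133 kg). In-quota: 133 kg at 10%; over-quota: 139 kg at 35%.
Pro-rata value split: in-quota = ¥57,672.16 × 133/272 = ¥28,199.99; over-quota = ¥57,672.16 − ¥28,199.99 = ¥29,472.17.
In-quota duty = ¥28,199.99 × 10% = ¥2,820.00. Over-quota duty = ¥29,472.17 × 35% = ¥10,315.26.
Line duty = ¥2,820.00 + ¥10,315.26 = ¥13,135.26.
Total = ¥5,495.00 + ¥3,157.22 + ¥13,135.26 = ¥21,787.48.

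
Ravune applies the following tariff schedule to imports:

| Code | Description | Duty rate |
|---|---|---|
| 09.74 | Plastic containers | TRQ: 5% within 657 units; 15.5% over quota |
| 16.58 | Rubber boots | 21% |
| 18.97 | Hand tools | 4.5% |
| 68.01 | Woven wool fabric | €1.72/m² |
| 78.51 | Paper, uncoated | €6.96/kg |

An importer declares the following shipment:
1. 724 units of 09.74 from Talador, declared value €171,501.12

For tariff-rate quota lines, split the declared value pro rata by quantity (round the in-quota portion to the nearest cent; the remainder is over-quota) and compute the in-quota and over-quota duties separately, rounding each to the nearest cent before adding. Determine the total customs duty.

€10,241.51

Line 1 (09.74, Talador, 724 units, €171,501.12):
Code 09.74 is under a tariff-rate quota (threshold 657 units). In-quota: 657 units at 5%; over-quota: 67 units at 15.5%.
Pro-rata value split: in-quota = €171,501.12 × 657/724 = €155,630.16; over-quota = €171,501.12 − €155,630.16 = €15,870.96.
In-quota duty = €155,630.16 × 5% = €7,781.51. Over-quota duty = €15,870.96 × 15.5% = €2,460.00.
Line duty = €7,781.51 + €2,460.00 = €10,241.51.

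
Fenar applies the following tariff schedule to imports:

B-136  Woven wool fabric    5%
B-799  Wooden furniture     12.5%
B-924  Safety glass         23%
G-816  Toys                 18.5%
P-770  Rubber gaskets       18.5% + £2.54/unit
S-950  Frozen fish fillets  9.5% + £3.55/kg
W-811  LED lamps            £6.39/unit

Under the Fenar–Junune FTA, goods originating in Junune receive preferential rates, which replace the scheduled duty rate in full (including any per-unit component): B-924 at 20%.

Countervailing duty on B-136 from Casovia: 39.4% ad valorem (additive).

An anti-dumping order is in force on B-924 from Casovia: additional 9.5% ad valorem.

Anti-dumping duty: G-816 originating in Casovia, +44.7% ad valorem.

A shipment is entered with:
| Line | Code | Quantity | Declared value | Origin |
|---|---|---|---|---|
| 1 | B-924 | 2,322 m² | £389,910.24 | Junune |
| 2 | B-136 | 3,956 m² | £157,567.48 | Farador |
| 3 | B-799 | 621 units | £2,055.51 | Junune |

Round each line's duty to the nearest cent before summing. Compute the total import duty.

£86,117.36

Line 1 (B-924, Junune, 2,322 m², £389,910.24):
Base rate for B-924 is 23%.
Origin Junune qualifies under the Fenar–Junune agreement and B-924 is covered: preferential rate 20% applies instead.
The additional-duty order on B-924 targets Casovia, not Junune; it does not apply.
Duty = £389,910.24 × 20% = £77,982.05.
Line 2 (B-136, Farador, 3,956 m², £157,567.48):
Base rate for B-136 is 5%.
The additional-duty order on B-136 targets Casovia, not Farador; it does not apply.
Duty = £157,567.48 × 5% = £7,878.37.
Line 3 (B-799, Junune, 621 units, £2,055.51):
Base rate for B-799 is 12.5%.
Origin Junune is the FTA partner but B-799 is not on the preference list; base rate stands.
Duty = £2,055.51 × 12.5% = £256.94.
Total = £77,982.05 + £7,878.37 + £256.94 = £86,117.36.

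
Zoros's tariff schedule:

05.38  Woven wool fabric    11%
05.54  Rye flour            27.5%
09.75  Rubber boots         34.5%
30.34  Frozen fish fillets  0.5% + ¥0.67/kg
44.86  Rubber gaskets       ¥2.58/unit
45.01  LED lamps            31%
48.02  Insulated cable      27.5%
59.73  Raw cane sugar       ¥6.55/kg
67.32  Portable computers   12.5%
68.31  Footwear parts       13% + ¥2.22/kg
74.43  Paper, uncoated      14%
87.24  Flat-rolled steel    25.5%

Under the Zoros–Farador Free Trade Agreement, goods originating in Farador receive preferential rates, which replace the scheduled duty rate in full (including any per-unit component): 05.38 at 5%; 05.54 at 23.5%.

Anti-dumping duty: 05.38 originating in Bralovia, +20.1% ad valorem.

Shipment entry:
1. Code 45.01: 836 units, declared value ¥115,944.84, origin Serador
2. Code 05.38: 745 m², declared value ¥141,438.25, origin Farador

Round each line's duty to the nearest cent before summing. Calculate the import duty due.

¥43,014.81

Line 1 (45.01, Serador, 836 units, ¥115,944.84):
Base rate for 45.01 is 31%.
Duty = ¥115,944.84 × 31% = ¥35,942.90.
Line 2 (05.38, Farador, 745 m², ¥141,438.25):
Base rate for 05.38 is 11%.
Origin Farador qualifies under the Zoros–Farador agreement and 05.38 is covered: preferential rate 5% applies instead.
The additional-duty order on 05.38 targets Bralovia, not Farador; it does not apply.
Duty = ¥141,438.25 × 5% = ¥7,071.91.
Total = ¥35,942.90 + ¥7,071.91 = ¥43,014.81.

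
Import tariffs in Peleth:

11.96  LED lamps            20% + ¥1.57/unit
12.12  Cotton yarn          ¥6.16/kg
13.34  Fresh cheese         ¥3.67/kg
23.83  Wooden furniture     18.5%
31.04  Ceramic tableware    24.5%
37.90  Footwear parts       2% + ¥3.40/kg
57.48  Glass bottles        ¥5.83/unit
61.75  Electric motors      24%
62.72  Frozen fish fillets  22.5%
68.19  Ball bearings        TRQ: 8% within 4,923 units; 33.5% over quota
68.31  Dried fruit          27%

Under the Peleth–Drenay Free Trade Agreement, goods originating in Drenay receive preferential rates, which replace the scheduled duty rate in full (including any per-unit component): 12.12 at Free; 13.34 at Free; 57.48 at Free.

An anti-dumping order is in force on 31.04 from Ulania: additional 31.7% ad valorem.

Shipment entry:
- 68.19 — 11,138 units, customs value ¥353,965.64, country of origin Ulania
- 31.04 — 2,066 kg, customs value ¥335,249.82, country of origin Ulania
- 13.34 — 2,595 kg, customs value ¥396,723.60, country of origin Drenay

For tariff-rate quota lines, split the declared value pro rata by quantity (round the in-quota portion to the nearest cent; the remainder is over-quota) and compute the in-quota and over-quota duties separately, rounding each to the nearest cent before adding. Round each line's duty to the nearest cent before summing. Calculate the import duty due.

Line 1 (68.19, Ulania, 11,138 units, ¥353,965.64):
Code 68.19 is under a tariff-rate quota (threshold 4,923 units). In-quota: 4,923 units at 8%; over-quota: 6,215 units at 33.5%.
Pro-rata value split: in-quota = ¥353,965.64 × 4,923/11,138 = ¥156,452.94; over-quota = ¥353,965.64 − ¥156,452.94 = ¥197,512.70.
In-quota duty = ¥156,452.94 × 8% = ¥12,516.24. Over-quota duty = ¥197,512.70 × 33.5% = ¥66,166.75.
Line duty = ¥12,516.24 + ¥66,166.75 = ¥78,682.99.
Line 2 (31.04, Ulania, 2,066 kg, ¥335,249.82):
Base rate for 31.04 is 24.5%.
Additional duty on 31.04 from Ulania: +31.7%. Applied ad valorem rate: 24.5% + 31.7% = 56.2%.
Duty = ¥335,249.82 × 56.2% = ¥188,410.40.
Line 3 (13.34, Drenay, 2,595 kg, ¥396,723.60):
Base rate for 13.34 is ¥3.67/kg.
Origin Drenay qualifies under the Peleth–Drenay agreement and 13.34 is covered: preferential rate Free applies instead.
Duty = ¥396,723.60 × 0% = ¥0.00.
Total = ¥78,682.99 + ¥188,410.40 + ¥0.00 = ¥267,093.39.

¥267,093.39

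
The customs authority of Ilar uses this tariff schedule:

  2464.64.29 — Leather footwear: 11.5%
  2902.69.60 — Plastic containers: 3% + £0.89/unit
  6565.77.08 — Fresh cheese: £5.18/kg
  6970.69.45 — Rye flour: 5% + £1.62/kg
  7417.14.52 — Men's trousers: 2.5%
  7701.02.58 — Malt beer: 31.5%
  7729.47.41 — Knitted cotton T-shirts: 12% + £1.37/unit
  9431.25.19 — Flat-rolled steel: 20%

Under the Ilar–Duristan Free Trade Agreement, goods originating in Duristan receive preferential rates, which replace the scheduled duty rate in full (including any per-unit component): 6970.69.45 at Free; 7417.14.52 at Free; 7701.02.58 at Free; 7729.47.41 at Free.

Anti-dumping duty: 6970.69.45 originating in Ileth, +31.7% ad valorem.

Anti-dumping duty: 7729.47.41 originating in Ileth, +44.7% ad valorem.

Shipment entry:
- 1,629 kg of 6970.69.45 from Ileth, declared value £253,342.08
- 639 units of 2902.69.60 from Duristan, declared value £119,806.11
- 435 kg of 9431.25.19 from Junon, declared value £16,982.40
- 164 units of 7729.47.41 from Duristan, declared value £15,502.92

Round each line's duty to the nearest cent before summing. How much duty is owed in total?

Line 1 (6970.69.45, Ileth, 1,629 kg, £253,342.08):
Base rate for 6970.69.45 is 5% + £1.62/kg.
6970.69.45 has an FTA preferential rate, but origin Ileth is not Duristan; base rate stands.
Additional duty on 6970.69.45 from Ileth: +31.7%. Applied ad valorem rate: 5% + 31.7% = 36.7%.
Duty = £253,342.08 × 36.7% + 1,629 × £1.62 = £95,615.52.
Line 2 (2902.69.60, Duristan, 639 units, £119,806.11):
Base rate for 2902.69.60 is 3% + £0.89/unit.
Origin Duristan is the FTA partner but 2902.69.60 is not on the preference list; base rate stands.
Duty = £119,806.11 × 3% + 639 × £0.89 = £4,162.89.
Line 3 (9431.25.19, Junon, 435 kg, £16,982.40):
Base rate for 9431.25.19 is 20%.
Duty = £16,982.40 × 20% = £3,396.48.
Line 4 (7729.47.41, Duristan, 164 units, £15,502.92):
Base rate for 7729.47.41 is 12% + £1.37/unit.
Origin Duristan qualifies under the Ilar–Duristan agreement and 7729.47.41 is covered: preferential rate Free applies instead.
The additional-duty order on 7729.47.41 targets Ileth, not Duristan; it does not apply.
Duty = £15,502.92 × 0% = £0.00.
Total = £95,615.52 + £4,162.89 + £3,396.48 + £0.00 = £103,174.89.

£103,174.89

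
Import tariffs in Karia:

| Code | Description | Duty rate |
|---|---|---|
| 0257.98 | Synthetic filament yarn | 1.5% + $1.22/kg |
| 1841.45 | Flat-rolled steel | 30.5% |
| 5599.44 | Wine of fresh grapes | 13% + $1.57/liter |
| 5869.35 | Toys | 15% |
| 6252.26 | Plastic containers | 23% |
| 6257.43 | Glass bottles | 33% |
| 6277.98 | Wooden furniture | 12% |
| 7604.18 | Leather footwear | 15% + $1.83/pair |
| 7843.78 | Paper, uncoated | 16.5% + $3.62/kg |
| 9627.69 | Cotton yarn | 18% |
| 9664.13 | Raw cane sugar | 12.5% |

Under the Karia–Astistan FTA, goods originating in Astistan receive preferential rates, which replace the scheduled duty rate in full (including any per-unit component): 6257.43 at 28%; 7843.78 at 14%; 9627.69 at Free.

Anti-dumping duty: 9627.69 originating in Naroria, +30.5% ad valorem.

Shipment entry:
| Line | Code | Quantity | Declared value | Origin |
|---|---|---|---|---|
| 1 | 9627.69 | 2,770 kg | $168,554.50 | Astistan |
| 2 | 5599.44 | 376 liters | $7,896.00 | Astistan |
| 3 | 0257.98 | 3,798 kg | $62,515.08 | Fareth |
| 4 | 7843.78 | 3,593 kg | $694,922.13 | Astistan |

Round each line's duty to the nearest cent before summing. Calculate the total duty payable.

Line 1 (9627.69, Astistan, 2,770 kg, $168,554.50):
Base rate for 9627.69 is 18%.
Origin Astistan qualifies under the Karia–Astistan agreement and 9627.69 is covered: preferential rate Free applies instead.
The additional-duty order on 9627.69 targets Naroria, not Astistan; it does not apply.
Duty = $168,554.50 × 0% = $0.00.
Line 2 (5599.44, Astistan, 376 liters, $7,896.00):
Base rate for 5599.44 is 13% + $1.57/liter.
Origin Astistan is the FTA partner but 5599.44 is not on the preference list; base rate stands.
Duty = $7,896.00 × 13% + 376 × $1.57 = $1,616.80.
Line 3 (0257.98, Fareth, 3,798 kg, $62,515.08):
Base rate for 0257.98 is 1.5% + $1.22/kg.
Duty = $62,515.08 × 1.5% + 3,798 × $1.22 = $5,571.29.
Line 4 (7843.78, Astistan, 3,593 kg, $694,922.13):
Base rate for 7843.78 is 16.5% + $3.62/kg.
Origin Astistan qualifies under the Karia–Astistan agreement and 7843.78 is covered: preferential rate 14% applies instead.
Duty = $694,922.13 × 14% = $97,289.10.
Total = $0.00 + $1,616.80 + $5,571.29 + $97,289.10 = $104,477.19.

$104,477.19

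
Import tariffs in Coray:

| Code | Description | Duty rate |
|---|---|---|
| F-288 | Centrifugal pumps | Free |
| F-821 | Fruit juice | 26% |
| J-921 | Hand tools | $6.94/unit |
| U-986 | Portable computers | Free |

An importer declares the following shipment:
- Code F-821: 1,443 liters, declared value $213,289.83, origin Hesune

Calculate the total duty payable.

Line 1 (F-821, Hesune, 1,443 liters, $213,289.83):
Base rate for F-821 is 26%.
Duty = $213,289.83 × 26% = $55,455.36.

$55,455.36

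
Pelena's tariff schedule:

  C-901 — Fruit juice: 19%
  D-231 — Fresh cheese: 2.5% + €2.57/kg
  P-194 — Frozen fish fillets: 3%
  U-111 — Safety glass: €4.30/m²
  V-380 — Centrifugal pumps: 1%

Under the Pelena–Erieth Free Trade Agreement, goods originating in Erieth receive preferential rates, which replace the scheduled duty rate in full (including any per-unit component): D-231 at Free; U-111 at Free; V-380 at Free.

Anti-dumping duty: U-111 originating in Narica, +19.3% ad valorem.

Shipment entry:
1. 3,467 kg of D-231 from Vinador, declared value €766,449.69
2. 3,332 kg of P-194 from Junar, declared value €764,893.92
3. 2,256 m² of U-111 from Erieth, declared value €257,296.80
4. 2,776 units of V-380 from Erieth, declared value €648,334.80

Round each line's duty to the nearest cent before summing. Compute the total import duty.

€51,018.25

Line 1 (D-231, Vinador, 3,467 kg, €766,449.69):
Base rate for D-231 is 2.5% + €2.57/kg.
D-231 has an FTA preferential rate, but origin Vinador is not Erieth; base rate stands.
Duty = €766,449.69 × 2.5% + 3,467 × €2.57 = €28,071.43.
Line 2 (P-194, Junar, 3,332 kg, €764,893.92):
Base rate for P-194 is 3%.
Duty = €764,893.92 × 3% = €22,946.82.
Line 3 (U-111, Erieth, 2,256 m², €257,296.80):
Base rate for U-111 is €4.30/m².
Origin Erieth qualifies under the Pelena–Erieth agreement and U-111 is covered: preferential rate Free applies instead.
The additional-duty order on U-111 targets Narica, not Erieth; it does not apply.
Duty = €257,296.80 × 0% = €0.00.
Line 4 (V-380, Erieth, 2,776 units, €648,334.80):
Base rate for V-380 is 1%.
Origin Erieth qualifies under the Pelena–Erieth agreement and V-380 is covered: preferential rate Free applies instead.
Duty = €648,334.80 × 0% = €0.00.
Total = €28,071.43 + €22,946.82 + €0.00 + €0.00 = €51,018.25.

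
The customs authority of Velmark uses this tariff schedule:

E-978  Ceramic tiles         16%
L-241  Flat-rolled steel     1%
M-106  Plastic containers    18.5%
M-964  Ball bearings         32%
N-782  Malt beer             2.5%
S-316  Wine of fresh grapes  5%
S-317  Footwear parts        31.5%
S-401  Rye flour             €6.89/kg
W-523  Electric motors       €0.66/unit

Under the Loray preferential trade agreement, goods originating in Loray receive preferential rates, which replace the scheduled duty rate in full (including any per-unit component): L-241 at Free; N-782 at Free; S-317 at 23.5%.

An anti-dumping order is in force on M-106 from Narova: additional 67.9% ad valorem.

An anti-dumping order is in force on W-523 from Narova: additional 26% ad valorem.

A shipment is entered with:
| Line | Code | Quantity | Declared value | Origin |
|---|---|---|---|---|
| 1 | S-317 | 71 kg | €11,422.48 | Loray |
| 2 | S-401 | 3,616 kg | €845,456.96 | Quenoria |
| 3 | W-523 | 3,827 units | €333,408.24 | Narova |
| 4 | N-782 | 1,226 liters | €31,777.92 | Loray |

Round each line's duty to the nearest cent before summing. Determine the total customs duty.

€116,810.48

Line 1 (S-317, Loray, 71 kg, €11,422.48):
Base rate for S-317 is 31.5%.
Origin Loray qualifies under the Velmark–Loray agreement and S-317 is covered: preferential rate 23.5% applies instead.
Duty = €11,422.48 × 23.5% = €2,684.28.
Line 2 (S-401, Quenoria, 3,616 kg, €845,456.96):
Base rate for S-401 is €6.89/kg.
Duty = 3,616 × €6.89 = €24,914.24.
Line 3 (W-523, Narova, 3,827 units, €333,408.24):
Base rate for W-523 is €0.66/unit.
Additional duty on W-523 from Narova: +26% ad valorem. Applied ad valorem rate = 26%.
Duty = €333,408.24 × 26% + 3,827 × €0.66 = €89,211.96.
Line 4 (N-782, Loray, 1,226 liters, €31,777.92):
Base rate for N-782 is 2.5%.
Origin Loray qualifies under the Velmark–Loray agreement and N-782 is covered: preferential rate Free applies instead.
Duty = €31,777.92 × 0% = €0.00.
Total = €2,684.28 + €24,914.24 + €89,211.96 + €0.00 = €116,810.48.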